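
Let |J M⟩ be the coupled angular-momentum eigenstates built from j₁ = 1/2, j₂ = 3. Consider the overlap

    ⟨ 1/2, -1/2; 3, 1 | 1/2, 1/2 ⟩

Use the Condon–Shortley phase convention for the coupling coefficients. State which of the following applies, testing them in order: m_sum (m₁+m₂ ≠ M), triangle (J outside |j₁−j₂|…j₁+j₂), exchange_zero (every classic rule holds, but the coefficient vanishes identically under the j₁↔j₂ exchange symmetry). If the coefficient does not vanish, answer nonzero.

m-sum: m₁+m₂ = -1/2+1 = 1/2, M = 1/2  ✓
triangle: need |j₁−j₂| ≤ J ≤ j₁+j₂, i.e. J ∈ [5/2, 7/2]; J = 1/2 is outside ✗ ⇒ coefficient is 0

triangle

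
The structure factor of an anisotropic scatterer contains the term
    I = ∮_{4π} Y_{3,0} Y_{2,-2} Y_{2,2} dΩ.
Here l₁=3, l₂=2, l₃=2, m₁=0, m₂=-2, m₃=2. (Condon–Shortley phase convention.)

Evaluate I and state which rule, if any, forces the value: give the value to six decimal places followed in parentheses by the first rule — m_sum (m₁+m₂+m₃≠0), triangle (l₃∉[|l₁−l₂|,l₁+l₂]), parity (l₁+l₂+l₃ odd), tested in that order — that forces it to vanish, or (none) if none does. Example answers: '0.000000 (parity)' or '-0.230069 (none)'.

0.000000 (parity)

L=7 odd ⇒ parity kills the (l;000) factor ⇒ I = 0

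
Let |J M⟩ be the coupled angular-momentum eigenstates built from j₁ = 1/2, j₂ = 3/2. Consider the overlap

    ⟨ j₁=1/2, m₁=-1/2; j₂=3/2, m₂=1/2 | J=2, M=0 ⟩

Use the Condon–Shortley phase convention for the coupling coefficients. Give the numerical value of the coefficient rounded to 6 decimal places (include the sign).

+√(1/2) = +0.707107

j₁+j₂−J=0  J+j₁−j₂=1  J−j₁+j₂=3  j₁+j₂+J+1=5
(j₁±m₁, j₂±m₂, J±M) = (0,1,2,1,2,2)
P² = 2
sum k=0..0:
  [0] +1/2 = 1/2
S = 1/2
C² = P²·S² = 1/2 ; C = +0.707107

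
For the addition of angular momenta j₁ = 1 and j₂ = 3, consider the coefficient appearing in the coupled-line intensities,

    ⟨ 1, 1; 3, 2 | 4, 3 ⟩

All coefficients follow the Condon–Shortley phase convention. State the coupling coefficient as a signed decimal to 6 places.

+√(3/4) ≈ +0.866025

triangle: 0!·2!·6!/9! = 1440/362880
(j±m)!: 2!·0!·5!·1!·7!·1! = 1209600
prefactor² = (2J+1)·Δ·N² = 43200
  k=0: +1/(0!·0!·0!·5!·2!·1!) = 1/240
Σ = 1/240  ⇒  CG² = 43200·(1/240)² = 3/4
CG = +√(3/4) = +0.866025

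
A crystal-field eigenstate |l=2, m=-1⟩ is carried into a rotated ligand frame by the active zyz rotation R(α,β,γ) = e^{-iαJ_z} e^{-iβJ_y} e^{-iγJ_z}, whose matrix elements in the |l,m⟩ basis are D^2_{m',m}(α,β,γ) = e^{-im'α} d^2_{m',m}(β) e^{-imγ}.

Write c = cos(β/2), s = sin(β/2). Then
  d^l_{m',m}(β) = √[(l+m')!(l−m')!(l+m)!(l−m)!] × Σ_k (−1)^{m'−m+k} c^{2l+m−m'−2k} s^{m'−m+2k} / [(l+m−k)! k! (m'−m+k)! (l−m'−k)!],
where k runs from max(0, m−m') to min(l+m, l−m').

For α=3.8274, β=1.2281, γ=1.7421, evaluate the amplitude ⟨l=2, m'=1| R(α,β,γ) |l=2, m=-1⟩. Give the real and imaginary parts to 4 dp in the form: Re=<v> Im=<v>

Re=-0.2732 Im=-0.4832

D^2_{1,-1}(3.8274,1.2281,1.7421) = e^{-i·1·3.8274}·d^2_{1,-1}(1.2281)·e^{-i·-1·1.7421}. Compute d first:
c=cos(1.228100/2)=0.817321, s=sin(1.228100/2)=0.576182; N=√[6·1·1·6]=6.000000
The bounds max(0,m−m')=0 and min(l+m,l−m')=1 give 2 terms
  k=0: (−1)^2·6.0000/(2)·0.8173^2·0.5762^2 = +0.665314
  k=1: (−1)^3·6.0000/(6)·0.8173^0·0.5762^4 = -0.110215
d^2_{1,-1}(1.2281) = +0.665314 -0.110215 = +0.555099
Phases: e^{-i·(1)·3.8274}=-0.773908+0.633298i, e^{-i·(-1)·1.7421}=-0.170467+0.985363i ⇒ D=-0.273166-0.483234i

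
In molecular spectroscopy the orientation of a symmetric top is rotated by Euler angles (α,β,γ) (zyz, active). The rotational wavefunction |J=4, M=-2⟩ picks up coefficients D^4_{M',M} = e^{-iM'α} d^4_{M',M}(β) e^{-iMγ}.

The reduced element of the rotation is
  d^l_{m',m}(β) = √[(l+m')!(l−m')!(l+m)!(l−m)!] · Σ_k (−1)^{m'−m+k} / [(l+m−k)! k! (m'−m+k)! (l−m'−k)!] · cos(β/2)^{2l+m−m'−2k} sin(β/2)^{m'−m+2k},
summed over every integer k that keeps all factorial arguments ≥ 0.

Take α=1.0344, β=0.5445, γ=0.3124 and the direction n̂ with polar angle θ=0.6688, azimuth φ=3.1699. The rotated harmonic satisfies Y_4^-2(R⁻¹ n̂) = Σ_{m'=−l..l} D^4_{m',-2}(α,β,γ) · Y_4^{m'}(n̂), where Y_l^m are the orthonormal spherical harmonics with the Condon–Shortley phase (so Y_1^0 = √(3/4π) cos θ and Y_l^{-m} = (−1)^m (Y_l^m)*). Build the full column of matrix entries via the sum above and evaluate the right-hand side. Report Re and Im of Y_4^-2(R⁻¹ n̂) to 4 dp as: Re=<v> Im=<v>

Re=-0.0645 Im=0.1755

Need the full column D^4_{m',-2} for m'=−4..4 at α=1.0344, β=0.5445, γ=0.3124.
cos(β/2)=0.963168, sin(β/2)=0.268899
d^4_{-4,-2}: single k=2 term ⇒ +0.305472;  D = +0.015271-0.305090i
d^4_{-3,-2}: k∈[1..2] ⇒ +0.773693 -0.180911 = +0.592782;  D = -0.493749-0.328029i
d^4_{-2,-2}: k∈[0..2] ⇒ +0.740658 -0.692745 +0.067493 = +0.115405;  D = -0.104017+0.049989i
d^4_{-1,-2}: k∈[0..2] ⇒ -0.877286 +0.341890 -0.017765 = -0.553161;  D = +0.048838-0.551001i
d^4_{0,-2}: k∈[0..2] ⇒ +0.547663 -0.113830 +0.003327 = +0.437160;  D = +0.354572+0.255710i
d^4_{1,-2}: k∈[0..2] ⇒ -0.227926 +0.026648 -0.000415 = -0.201694;  D = -0.185010+0.080323i
d^4_{2,-2}: k∈[0..2] ⇒ +0.067493 -0.004208 +0.000027 = +0.063312;  D = +0.008006-0.062804i
d^4_{3,-2}: k∈[0..1] ⇒ -0.014101 +0.000366 = -0.013734;  D = +0.010823+0.008455i
d^4_{4,-2}: single k=0 term ⇒ +0.001856;  D = -0.001729+0.000673i
Y_4^{m'}(θ=0.6688,φ=3.1699) and Σ D·Y over m':
  (+0.0153-0.3051i)·(+0.0650-0.0074i)  (-0.4937-0.3280i)·(-0.2332+0.0199i)  (-0.1040+0.0500i)·(+0.4249-0.0241i)  (+0.0488-0.5510i)·(-0.3011+0.0085i)  (+0.3546+0.2557i)·(-0.2333+0.0000i)  (-0.1850+0.0803i)·(+0.3011+0.0085i)  (+0.0080-0.0628i)·(+0.4249+0.0241i)  (+0.0108+0.0085i)·(+0.2332+0.0199i)  (-0.0017+0.0007i)·(+0.0650+0.0074i)
Y_4^-2(R⁻¹ n̂) = -0.064522+0.175517i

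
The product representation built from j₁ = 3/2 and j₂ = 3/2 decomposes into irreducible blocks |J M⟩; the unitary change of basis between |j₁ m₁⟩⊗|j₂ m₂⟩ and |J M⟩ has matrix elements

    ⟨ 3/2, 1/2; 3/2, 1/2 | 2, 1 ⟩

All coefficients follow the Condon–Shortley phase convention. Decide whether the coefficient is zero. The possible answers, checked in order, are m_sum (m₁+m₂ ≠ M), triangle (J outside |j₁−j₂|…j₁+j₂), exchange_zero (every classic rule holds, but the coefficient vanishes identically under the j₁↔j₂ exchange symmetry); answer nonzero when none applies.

exchange_zero

m-sum: m₁+m₂ = 1/2+1/2 = 1, M = 1  ✓
triangle: |j₁−j₂| = 0 ≤ J = 2 ≤ j₁+j₂ = 3  ✓
exchange: j₁=j₂ and m₁=m₂, and (−1)^(j₁+j₂−J) = (−1)^1 = −1 forces ⟨j₁m₁;j₂m₂|JM⟩ = −⟨j₂m₂;j₁m₁|JM⟩ = −⟨j₁m₁;j₂m₂|JM⟩ ⇒ the coefficient vanishes identically
Racah sum check: Σ_k collapses to 0 ⇒ CG = 0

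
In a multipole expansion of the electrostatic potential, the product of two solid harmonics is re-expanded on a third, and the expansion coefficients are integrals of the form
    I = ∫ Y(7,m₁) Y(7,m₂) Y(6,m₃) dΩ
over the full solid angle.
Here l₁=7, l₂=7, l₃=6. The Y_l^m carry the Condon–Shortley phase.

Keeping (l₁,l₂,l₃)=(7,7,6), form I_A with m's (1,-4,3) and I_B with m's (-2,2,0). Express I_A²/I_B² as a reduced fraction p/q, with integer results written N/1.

l's match ⇒ only the (l;m) 3-j factors differ between A and B.
A: triangle coeff Δ(7,7,6) = 1/2444321880; Σ_t [0,3]: t=0:+1/1045094400 t=1:−1/29030400 t=2:+1/8294400 t=3:−1/18662400 = 1/29859840; (3j)²=175/25194 [(7 7 6; 1 -4 3)], sign=-1
B: triangle coeff Δ(7,7,6) = 1/2444321880; Σ_t [3,8]: t=3:−1/373248000 t=4:+1/8294400 t=5:−1/1658880 t=6:+1/1866240 t=7:−1/11612160 t=8:+1/580608000 = -1/29859840; (3j)²=125/277134 [(7 7 6; -2 2 0)], sign=-1
I_A²/I_B² = (175/25194)/(125/277134) = 77/5

77/5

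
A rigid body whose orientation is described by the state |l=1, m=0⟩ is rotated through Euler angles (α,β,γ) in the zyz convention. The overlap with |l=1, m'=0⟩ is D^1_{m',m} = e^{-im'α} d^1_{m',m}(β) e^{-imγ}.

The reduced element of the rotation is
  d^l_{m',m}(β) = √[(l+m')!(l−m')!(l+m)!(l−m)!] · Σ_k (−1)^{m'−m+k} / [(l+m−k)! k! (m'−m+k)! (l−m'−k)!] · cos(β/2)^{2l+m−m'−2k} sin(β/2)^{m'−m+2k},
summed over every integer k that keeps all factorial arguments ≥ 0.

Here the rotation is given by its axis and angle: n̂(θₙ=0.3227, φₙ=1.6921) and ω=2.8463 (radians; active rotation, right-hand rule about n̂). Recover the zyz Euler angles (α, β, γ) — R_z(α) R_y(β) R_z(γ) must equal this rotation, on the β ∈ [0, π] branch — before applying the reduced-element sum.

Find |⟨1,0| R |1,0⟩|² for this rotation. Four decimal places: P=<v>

Axis–angle → zyz. n̂ = (sinθₙcosφₙ, sinθₙsinφₙ, cosθₙ) = (-0.038375, +0.314798, +0.948383), ω = 2.8463.
R = I cosω + sinω [n̂]ₓ + (1−cosω) n̂n̂ᵀ gives
  R = [-0.953836, -0.299636, +0.020400; +0.252361, -0.762811, +0.595344; -0.162825, +0.573008, +0.803212]
β = atan2(√(R₁₃²+R₂₃²), R₃₃) = 0.638128; α = atan2(R₂₃, R₁₃) mod 2π = 1.536544; γ = atan2(R₃₂, −R₃₁) mod 2π = 1.293936
D^1_{0,0}(1.5365,0.6381,1.2939) = e^{-i·0·1.5365}·d^1_{0,0}(0.6381)·e^{-i·0·1.2939}. Compute d first:
Half-angle: c=0.949529, s=0.313678. N=√(1·1·1·1)=1.000000
The bounds max(0,m−m')=0 and min(l+m,l−m')=1 give 2 terms
  k=0: (−1)^0·1.0000/(1)·0.9495^2·0.3137^0 = +0.901606
  k=1: (−1)^1·1.0000/(1)·0.9495^0·0.3137^2 = -0.098394
d^1_{0,0}(0.6381) = +0.901606 -0.098394 = +0.803212
|D^1_{0,0}|² = |d^1_{0,0}(β)|² = (+0.803212)² = 0.645150 (the z-rotation phases have unit modulus)

P=0.6451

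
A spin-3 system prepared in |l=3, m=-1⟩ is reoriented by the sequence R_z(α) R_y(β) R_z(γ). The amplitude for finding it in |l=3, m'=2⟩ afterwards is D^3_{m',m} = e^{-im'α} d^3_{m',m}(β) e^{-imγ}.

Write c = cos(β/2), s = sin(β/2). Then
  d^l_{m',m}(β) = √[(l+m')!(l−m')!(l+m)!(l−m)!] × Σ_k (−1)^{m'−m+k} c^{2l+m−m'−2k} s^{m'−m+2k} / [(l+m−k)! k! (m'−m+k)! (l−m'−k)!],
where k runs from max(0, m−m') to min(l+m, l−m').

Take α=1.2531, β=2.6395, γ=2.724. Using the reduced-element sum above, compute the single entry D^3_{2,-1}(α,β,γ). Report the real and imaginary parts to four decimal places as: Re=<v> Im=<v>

Re=0.5681 Im=0.1257

Split into d^3_{2,-1}(β=2.6395) × two z-phases.
Half-angle: c=0.248418, s=0.968653. N=√(120·1·2·24)=75.894664
k∈{0,1} keeps every argument non-negative
  k=0: (−1)^3·75.8947/(12)·0.2484^3·0.9687^3 = -0.088122
  k=1: (−1)^4·75.8947/(24)·0.2484^1·0.9687^5 = +0.669921
d^3_{2,-1}(2.6395) = -0.088122 +0.669921 = +0.581800
D = (-0.804839-0.593494i)·(+0.581800)·(-0.914068+0.405561i) = +0.568055+0.125716i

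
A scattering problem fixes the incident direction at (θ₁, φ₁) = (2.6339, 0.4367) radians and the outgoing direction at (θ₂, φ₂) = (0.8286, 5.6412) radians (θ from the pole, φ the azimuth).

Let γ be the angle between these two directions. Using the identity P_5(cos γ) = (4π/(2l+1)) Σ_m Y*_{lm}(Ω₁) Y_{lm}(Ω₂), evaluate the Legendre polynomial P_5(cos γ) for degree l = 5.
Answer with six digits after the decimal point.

-0.240051

Term-by-term m-sum for l=5 (normalisation 4π/11 = 1.142397):
  m=-5: Y*=(-0.007249, 0.010312)  Y=(-0.100675, -0.006890)  product (0.000801, -0.000988)
  m=-4: Y*=(0.012546, -0.070543)  Y=(-0.245814, 0.158828)  product (0.008120, 0.019333)
  m=-3: Y*=(0.060173, 0.225563)  Y=(-0.149841, 0.404007)  product (-0.100145, -0.009488)
  m=-2: Y*=(-0.290210, -0.346375)  Y=(0.065225, 0.221134)  product (0.057666, -0.086768)
  m=-1: Y*=(0.360531, 0.168280)  Y=(-0.191495, -0.143168)  product (-0.044948, -0.083841)
  m=+0: Y*=(0.175418, -0.000000)  Y=(-0.302806, 0.000000)  product (-0.053118, 0.000000)
  m=+1: Y*=(-0.360531, 0.168280)  Y=(0.191495, -0.143168)  product (-0.044948, 0.083841)
  m=+2: Y*=(-0.290210, 0.346375)  Y=(0.065225, -0.221134)  product (0.057666, 0.086768)
  m=+3: Y*=(-0.060173, 0.225563)  Y=(0.149841, 0.404007)  product (-0.100145, 0.009488)
  m=+4: Y*=(0.012546, 0.070543)  Y=(-0.245814, -0.158828)  product (0.008120, -0.019333)
  m=+5: Y*=(0.007249, 0.010312)  Y=(0.100675, -0.006890)  product (0.000801, 0.000988)
Accumulated sum (-0.210129, -0.000000); after 4π/(2l+1) scaling, (-0.240051, -0.000000) ⇒ P_5 = -0.240051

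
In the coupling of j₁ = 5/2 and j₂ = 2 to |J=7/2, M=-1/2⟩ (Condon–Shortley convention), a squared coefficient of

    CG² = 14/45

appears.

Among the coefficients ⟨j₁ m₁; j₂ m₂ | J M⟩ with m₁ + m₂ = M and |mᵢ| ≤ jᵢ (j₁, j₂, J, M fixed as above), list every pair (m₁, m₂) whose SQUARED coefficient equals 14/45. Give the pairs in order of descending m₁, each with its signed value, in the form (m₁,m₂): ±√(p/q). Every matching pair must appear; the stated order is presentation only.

Admissible pairs with m₁+m₂ = M = -1/2: (-5/2,2), (-3/2,1), (-1/2,0), (1/2,-1), (3/2,-2)
  (m₁,m₂)=(3/2,-2): CG² = 64/315, CG = +√(64/315)
  (m₁,m₂)=(1/2,-1): CG² = 14/45, CG = +√(14/45)   ← matches the target
  (m₁,m₂)=(-1/2,0): CG² = 4/105, CG = −√(4/105)
  (m₁,m₂)=(-3/2,1): CG² = 121/315, CG = −√(121/315)
  (m₁,m₂)=(-5/2,2): CG² = 4/63, CG = −√(4/63)
Pairs with CG² = 14/45: (1/2,-1): +√(14/45)

(1/2,-1): +√(14/45)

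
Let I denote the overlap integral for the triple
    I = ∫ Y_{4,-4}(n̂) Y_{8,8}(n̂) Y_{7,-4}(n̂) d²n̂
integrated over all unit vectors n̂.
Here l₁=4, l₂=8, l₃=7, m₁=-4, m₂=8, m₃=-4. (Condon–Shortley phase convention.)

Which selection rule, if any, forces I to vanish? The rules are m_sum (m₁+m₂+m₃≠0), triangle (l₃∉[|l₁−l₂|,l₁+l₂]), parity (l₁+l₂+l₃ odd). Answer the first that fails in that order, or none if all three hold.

parity

azimuthal sum: -4 + 8 − 4 = 0  ✓
4 ≤ 7 ≤ 12 (triangle on l)  ✓
L = 4 + 8 + 7 = 19 (odd)  ✗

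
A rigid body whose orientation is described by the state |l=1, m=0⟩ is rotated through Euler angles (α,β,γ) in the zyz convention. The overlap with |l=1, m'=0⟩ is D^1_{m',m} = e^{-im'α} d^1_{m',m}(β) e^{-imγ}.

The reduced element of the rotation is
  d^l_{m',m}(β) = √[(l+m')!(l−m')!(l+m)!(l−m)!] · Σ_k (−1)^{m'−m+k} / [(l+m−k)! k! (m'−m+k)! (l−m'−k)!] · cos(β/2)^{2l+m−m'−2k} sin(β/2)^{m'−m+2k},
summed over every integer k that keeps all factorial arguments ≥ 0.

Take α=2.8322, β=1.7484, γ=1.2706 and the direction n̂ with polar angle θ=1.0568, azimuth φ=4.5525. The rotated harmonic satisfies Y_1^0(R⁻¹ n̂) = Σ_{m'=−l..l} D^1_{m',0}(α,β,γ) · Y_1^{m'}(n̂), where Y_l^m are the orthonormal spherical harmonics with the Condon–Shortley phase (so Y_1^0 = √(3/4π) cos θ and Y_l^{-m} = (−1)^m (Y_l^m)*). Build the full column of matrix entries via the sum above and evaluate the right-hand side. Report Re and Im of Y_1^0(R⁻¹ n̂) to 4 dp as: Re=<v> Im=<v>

Need the full column D^1_{m',0} for m'=−1..1 at α=2.8322, β=1.7484, γ=1.2706.
cos(β/2)=0.641611, sin(β/2)=0.767030
d^1_{-1,0}: single k=1 term ⇒ +0.695984;  D = -0.662938+0.211913i
d^1_{0,0}: k∈[0..1] ⇒ +0.411664 -0.588336 = -0.176671;  D = -0.176671+0.000000i
d^1_{1,0}: single k=0 term ⇒ -0.695984;  D = +0.662938+0.211913i
Y_1^{m'}(θ=1.0568,φ=4.5525) and Σ D·Y over m':
  (-0.6629+0.2119i)·(-0.0479+0.2970i)  (-0.1767+0.0000i)·(+0.2402+0.0000i)  (+0.6629+0.2119i)·(+0.0479+0.2970i)
Y_1^0(R⁻¹ n̂) = -0.104817+0.000000i

Re=-0.1048 Im=0.0000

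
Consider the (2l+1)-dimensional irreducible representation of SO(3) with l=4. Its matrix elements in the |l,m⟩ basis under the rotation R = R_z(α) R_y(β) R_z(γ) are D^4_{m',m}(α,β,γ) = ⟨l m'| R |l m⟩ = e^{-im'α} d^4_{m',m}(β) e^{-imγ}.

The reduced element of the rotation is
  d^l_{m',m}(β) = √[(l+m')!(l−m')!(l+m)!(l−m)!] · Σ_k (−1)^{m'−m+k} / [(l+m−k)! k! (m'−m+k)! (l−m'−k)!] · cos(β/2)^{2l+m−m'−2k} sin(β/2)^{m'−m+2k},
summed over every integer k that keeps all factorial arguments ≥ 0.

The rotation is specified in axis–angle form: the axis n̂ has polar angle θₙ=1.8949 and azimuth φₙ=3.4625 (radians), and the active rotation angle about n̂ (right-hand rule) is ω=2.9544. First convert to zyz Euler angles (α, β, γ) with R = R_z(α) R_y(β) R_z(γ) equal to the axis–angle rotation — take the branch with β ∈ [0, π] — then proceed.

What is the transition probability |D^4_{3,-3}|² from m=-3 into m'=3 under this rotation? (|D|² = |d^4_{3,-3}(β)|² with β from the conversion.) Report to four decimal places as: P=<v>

Axis–angle → zyz. n̂ = (sinθₙcosφₙ, sinθₙsinφₙ, cosθₙ) = (-0.899544, -0.299005, -0.318459), ω = 2.9544.
R = I cosω + sinω [n̂]ₓ + (1−cosω) n̂n̂ᵀ gives
  R = [+0.621692, +0.592504, +0.512286; +0.473973, -0.805284, +0.356185; +0.623577, +0.021372, -0.781470]
β = atan2(√(R₁₃²+R₂₃²), R₃₃) = 2.467814; α = atan2(R₂₃, R₁₃) mod 2π = 0.607554; γ = atan2(R₃₂, −R₃₁) mod 2π = 3.107332
First d^4_{3,-3}(β=2.4678), then the phase factors e^{-i(3)α} and e^{-i(-3)γ}:
c=cos(2.467814/2)=0.330553, s=sin(2.467814/2)=0.943787; N=√[5040·1·1·5040]=5040.000000
k: max(0,(-3)−(3))=0 … min(4+(-3),4−(3))=1
  k=0: (−1)^6·5040.0000/(720)·0.3306^2·0.9438^6 = +0.540537
  k=1: (−1)^7·5040.0000/(5040)·0.3306^0·0.9438^8 = -0.629497
d^4_{3,-3}(2.4678) = +0.540537 -0.629497 = -0.088961
|D^4_{3,-3}|² = |d^4_{3,-3}(β)|² = (-0.088961)² = 0.007914 (the z-rotation phases have unit modulus)

P=0.0079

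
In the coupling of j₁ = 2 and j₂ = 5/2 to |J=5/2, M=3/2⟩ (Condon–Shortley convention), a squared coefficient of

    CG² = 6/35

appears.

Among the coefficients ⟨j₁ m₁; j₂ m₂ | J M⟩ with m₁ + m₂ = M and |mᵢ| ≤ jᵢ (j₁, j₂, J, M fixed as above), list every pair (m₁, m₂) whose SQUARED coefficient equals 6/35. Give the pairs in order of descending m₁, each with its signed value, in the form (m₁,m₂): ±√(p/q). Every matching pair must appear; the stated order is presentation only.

Admissible pairs with m₁+m₂ = M = 3/2: (-1,5/2), (0,3/2), (1,1/2), (2,-1/2)
  (m₁,m₂)=(2,-1/2): CG² = 27/70, CG = +√(27/70)
  (m₁,m₂)=(1,1/2): CG² = 6/35, CG = −√(6/35)   ← matches the target
  (m₁,m₂)=(0,3/2): CG² = 1/70, CG = −√(1/70)
  (m₁,m₂)=(-1,5/2): CG² = 3/7, CG = +√(3/7)
Pairs with CG² = 6/35: (1,1/2): −√(6/35)

(1,1/2): −√(6/35)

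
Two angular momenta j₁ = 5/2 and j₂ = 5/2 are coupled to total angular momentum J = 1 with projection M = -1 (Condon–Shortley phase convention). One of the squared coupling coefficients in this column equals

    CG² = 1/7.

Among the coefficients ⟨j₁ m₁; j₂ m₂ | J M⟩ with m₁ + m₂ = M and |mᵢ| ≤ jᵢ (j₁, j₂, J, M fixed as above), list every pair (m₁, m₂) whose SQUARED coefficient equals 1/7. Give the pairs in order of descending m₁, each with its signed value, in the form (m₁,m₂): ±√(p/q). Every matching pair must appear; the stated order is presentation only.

Admissible pairs with m₁+m₂ = M = -1: (-5/2,3/2), (-3/2,1/2), (-1/2,-1/2), (1/2,-3/2), (3/2,-5/2)
  (m₁,m₂)=(3/2,-5/2): CG² = 1/7, CG = +√(1/7)   ← matches the target
  (m₁,m₂)=(1/2,-3/2): CG² = 8/35, CG = −√(8/35)
  (m₁,m₂)=(-1/2,-1/2): CG² = 9/35, CG = +√(9/35)
  (m₁,m₂)=(-3/2,1/2): CG² = 8/35, CG = −√(8/35)
  (m₁,m₂)=(-5/2,3/2): CG² = 1/7, CG = +√(1/7)   ← matches the target
Pairs with CG² = 1/7: (3/2,-5/2): +√(1/7); (-5/2,3/2): +√(1/7)

(3/2,-5/2): +√(1/7); (-5/2,3/2): +√(1/7)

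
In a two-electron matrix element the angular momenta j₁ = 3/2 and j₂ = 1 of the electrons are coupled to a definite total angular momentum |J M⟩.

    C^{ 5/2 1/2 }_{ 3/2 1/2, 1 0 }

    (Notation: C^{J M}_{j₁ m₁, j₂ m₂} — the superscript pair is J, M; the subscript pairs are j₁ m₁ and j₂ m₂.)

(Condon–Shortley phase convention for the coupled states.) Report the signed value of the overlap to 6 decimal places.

+√(3/5) ≈ +0.774597

√[6·0!3!2!/6! · 2!1!1!1!3!2!] = √(12/5)
  +(−1)^0/∏(0,0,1,1,2,1)! = 1/2  (running 1/2)
⟨..|..⟩ = √(12/5)·(1/2) = +0.774597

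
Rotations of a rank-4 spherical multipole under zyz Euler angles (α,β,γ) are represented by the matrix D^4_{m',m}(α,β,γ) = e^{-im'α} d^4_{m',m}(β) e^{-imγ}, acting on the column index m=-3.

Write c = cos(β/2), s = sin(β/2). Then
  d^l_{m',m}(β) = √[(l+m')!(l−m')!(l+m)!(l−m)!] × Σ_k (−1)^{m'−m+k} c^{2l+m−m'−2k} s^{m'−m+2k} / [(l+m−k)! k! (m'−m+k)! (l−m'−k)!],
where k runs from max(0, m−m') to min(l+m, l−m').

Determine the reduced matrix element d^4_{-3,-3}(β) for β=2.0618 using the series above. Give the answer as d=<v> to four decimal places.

d=-0.0902

d^4_{-3,-3}(β=2.0618) via the finite sum:
c=cos(2.061800/2)=0.514047, s=sin(2.061800/2)=0.857762; N=√[1·5040·1·5040]=5040.000000
Admissible k: 0..1 (factorial args all ≥0)
  k=0: (−1)^0·5040.0000/(5040)·0.5140^8·0.8578^0 = +0.004876
  k=1: (−1)^1·5040.0000/(720)·0.5140^6·0.8578^2 = -0.095027
d^4_{-3,-3}(2.0618) = +0.004876 -0.095027 = -0.090152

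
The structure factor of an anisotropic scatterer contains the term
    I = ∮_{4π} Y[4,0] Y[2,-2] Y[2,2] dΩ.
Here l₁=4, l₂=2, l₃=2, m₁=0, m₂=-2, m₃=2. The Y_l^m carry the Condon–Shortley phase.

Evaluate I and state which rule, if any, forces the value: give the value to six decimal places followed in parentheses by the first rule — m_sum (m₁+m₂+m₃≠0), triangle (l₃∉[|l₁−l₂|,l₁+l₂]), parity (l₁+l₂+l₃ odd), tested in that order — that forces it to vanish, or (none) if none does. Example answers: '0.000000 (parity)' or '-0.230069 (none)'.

Checks pass: Σm=0; 8 even; l₃=2∈[2,6].
(2·4+1)(2·2+1)(2·2+1) = 225
Δ: 4! 4! 0! / 9! → 1/630
sum: t=2:+1/16 = 1/16
3j²(4 2 2; 0 0 0) = Δ·Π!·Σ² = 2/35  (sign +1)
sum: t=0:+1/576 = 1/576
3j²(4 2 2; 0 -2 2) = Δ·Π!·Σ² = 1/630  (sign +1)
combine: 4πI² = 225·2/35·1/630 = 1/49
take √, sign +1: I = 0.04029926
No selection rule forces the value: the integral is nonzero (none).

0.040299 (none)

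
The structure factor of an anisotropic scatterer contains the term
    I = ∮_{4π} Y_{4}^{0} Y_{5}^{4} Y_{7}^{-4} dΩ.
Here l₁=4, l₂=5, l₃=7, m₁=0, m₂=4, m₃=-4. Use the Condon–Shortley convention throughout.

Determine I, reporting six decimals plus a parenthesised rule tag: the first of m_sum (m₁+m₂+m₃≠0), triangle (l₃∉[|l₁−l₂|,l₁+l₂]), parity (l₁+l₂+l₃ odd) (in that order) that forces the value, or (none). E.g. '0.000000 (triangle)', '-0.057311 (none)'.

Checks pass: Σm=0; 16 even; l₃=7∈[1,9].
(2·4+1)(2·5+1)(2·7+1) = 1485
Δ: 2! 6! 8! / 17! → 1/6126120
sum: t=0:+1/69120 t=1:−1/20736 t=2:+1/69120 = -1/51840
3j²(4 5 7; 0 0 0) = Δ·Π!·Σ² = 280/21879  (sign +1)
sum: t=1:−1/1451520 t=2:+1/483840 = 1/725760
3j²(4 5 7; 0 4 -4) = Δ·Π!·Σ² = 24/1547  (sign -1)
combine: 4πI² = 1485·280/21879·24/1547 = 14400/48841
take √, sign -1: I = -0.15317364
No selection rule forces the value: the integral is nonzero (none).

-0.153174 (none)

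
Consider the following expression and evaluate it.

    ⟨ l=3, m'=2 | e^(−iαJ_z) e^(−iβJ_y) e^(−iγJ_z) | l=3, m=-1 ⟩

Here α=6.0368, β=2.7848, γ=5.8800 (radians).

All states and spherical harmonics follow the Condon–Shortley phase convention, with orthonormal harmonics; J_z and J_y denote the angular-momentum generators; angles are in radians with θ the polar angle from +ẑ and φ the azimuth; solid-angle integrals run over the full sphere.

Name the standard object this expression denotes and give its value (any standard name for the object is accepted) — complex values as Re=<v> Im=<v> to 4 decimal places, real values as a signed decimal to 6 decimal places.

This is a Wigner D-matrix element — the rotation-matrix element ⟨l m'| R(α,β,γ) |l m⟩ in the angular-momentum basis.
D^3_{2,-1}(6.0368,2.7848,5.8800) = e^{-i·2·6.0368}·d^3_{2,-1}(2.7848)·e^{-i·-1·5.8800}. Compute d first:
With c≡cos(β/2)=0.177452 and s≡sin(β/2)=0.984130, N=[120·1·2·24]^{1/2}=75.894664
k: max(0,(-1)−(2))=0 … min(3+(-1),3−(2))=1
  k=0: (−1)^3·75.8947/(12)·0.1775^3·0.9841^3 = -0.033684
  k=1: (−1)^4·75.8947/(24)·0.1775^1·0.9841^5 = +0.518014
d^3_{2,-1}(2.7848) = -0.033684 +0.518014 = +0.484329
Attach z-rotation phases: D = e^{-i(2)(6.0368)}·(+0.484329)·e^{-i(-1)(5.8800)} = +0.482387+0.043331i

Wigner D-matrix element, Re=0.4824 Im=0.0433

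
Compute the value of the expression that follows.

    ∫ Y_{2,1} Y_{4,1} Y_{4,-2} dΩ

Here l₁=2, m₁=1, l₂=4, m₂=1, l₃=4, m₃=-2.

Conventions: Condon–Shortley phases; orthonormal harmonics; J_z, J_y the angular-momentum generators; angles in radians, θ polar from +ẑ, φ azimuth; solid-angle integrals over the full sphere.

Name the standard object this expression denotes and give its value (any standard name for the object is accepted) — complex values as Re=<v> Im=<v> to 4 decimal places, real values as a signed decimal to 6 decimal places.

Gaunt coefficient, +0.127700

This is a Gaunt coefficient — the integral of a triple product of spherical harmonics over the sphere.
Checks pass: Σm=0; 10 even; l₃=4∈[2,6].
(2·2+1)(2·4+1)(2·4+1) = 405
Δ: 2! 2! 6! / 11! → 1/13860
sum: t=0:+1/192 t=1:−1/36 t=2:+1/192 = -5/288
3j²(2 4 4; 0 0 0) = Δ·Π!·Σ² = 20/693  (sign -1)
sum: t=0:+1/240 t=1:−1/96 = -1/160
3j²(2 4 4; 1 1 -2) = Δ·Π!·Σ² = 27/1540  (sign -1)
combine: 4πI² = 405·20/693·27/1540 = 1215/5929
take √, sign +1: I = 0.12770047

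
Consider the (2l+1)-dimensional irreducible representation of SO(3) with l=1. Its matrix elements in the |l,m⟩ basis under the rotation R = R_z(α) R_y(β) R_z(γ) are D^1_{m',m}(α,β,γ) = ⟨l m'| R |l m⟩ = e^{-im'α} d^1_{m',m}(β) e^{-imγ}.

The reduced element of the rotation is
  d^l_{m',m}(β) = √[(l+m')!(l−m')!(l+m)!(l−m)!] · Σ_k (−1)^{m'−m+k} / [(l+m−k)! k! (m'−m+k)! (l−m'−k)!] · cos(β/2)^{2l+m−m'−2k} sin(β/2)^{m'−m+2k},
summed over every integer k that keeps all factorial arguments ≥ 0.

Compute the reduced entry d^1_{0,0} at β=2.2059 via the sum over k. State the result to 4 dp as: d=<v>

d=-0.5933

d^1_{0,0}(β=2.2059) via the finite sum:
c=cos(2.205900/2)=0.450965, s=sin(2.205900/2)=0.892542; N=√[1·1·1·1]=1.000000
Admissible k: 0..1 (factorial args all ≥0)
  k=0: (−1)^0·1.0000/(1)·0.4510^2·0.8925^0 = +0.203370
  k=1: (−1)^1·1.0000/(1)·0.4510^0·0.8925^2 = -0.796630
d^1_{0,0}(2.2059) = +0.203370 -0.796630 = -0.593261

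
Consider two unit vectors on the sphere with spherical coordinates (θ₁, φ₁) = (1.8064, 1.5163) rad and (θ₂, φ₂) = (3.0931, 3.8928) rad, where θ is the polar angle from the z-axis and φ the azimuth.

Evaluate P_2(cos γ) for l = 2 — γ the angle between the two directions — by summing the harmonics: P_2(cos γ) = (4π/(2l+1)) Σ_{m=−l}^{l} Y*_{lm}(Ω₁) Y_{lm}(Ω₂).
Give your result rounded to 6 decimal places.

-0.440505

Expand P_2 via completeness: Σ_{m} conj(Y_{2,m}) at Ω₁ times Y_{2,m} at Ω₂ —
  term(m=-2) = 0.00001 + 0.00033j   from Y*(Ω₁)=-0.36306 + 0.03973j, Y(Ω₂)=0.00006 - 0.00091j
  term(m=-1) = -0.00473 - 0.00454j   from Y*(Ω₁)=-0.00955 - 0.17509j, Y(Ω₂)=0.02734 - 0.02553j
  term(m=+0) = -0.16584 + 0.00000j   from Y*(Ω₁)=-0.26383 + 0.00000j, Y(Ω₂)=0.62856 + 0.00000j
  term(m=+1) = -0.00473 + 0.00454j   from Y*(Ω₁)=0.00955 - 0.17509j, Y(Ω₂)=-0.02734 - 0.02553j
  term(m=+2) = 0.00001 - 0.00033j   from Y*(Ω₁)=-0.36306 - 0.03973j, Y(Ω₂)=0.00006 + 0.00091j
Σ over m = -0.17527 + 0.00000j; ×(4π/5) → -0.44050 + 0.00000j. Real part: -0.440505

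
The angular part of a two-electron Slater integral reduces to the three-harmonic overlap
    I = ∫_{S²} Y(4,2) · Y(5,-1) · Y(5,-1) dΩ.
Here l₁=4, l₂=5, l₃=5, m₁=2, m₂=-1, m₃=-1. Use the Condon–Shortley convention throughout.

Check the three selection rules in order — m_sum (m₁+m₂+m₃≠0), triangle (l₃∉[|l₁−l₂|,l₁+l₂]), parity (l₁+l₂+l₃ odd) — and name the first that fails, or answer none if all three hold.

none

azimuthal sum: 2 − 1 − 1 = 0  ✓
1 ≤ 5 ≤ 9 (triangle on l)  ✓
L = 4 + 5 + 5 = 14 (even)  ✓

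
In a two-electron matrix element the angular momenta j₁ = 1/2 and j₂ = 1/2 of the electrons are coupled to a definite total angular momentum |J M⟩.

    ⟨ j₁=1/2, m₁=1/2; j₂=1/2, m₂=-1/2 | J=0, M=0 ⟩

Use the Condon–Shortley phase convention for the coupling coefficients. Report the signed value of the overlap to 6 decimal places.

j₁+j₂−J=1  J+j₁−j₂=0  J−j₁+j₂=0  j₁+j₂+J+1=2
(j₁±m₁, j₂±m₂, J±M) = (1,0,0,1,0,0)
P² = 1/2
sum k=0..0:
  [0] +1/1 = 1
S = 1
C² = P²·S² = 1/2 ; C = +0.707107

+√(1/2) = +0.707107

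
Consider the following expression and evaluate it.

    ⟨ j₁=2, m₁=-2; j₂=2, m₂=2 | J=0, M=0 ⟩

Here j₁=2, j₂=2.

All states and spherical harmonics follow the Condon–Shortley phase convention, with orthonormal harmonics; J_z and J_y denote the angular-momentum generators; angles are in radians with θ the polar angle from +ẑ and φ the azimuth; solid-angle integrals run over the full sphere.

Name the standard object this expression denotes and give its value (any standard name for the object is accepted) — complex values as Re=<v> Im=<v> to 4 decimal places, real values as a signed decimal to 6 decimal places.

Clebsch–Gordan coefficient, +√(1/5) ≈ +0.447214

This is a Clebsch–Gordan (vector-coupling) coefficient.
j₁+j₂−J=4  J+j₁−j₂=0  J−j₁+j₂=0  j₁+j₂+J+1=5
(j₁±m₁, j₂±m₂, J±M) = (0,4,4,0,0,0)
P² = 576/5
sum k=4..4:
  [4] +1/24 = 1/24
S = 1/24
C² = P²·S² = 1/5 ; C = +0.447214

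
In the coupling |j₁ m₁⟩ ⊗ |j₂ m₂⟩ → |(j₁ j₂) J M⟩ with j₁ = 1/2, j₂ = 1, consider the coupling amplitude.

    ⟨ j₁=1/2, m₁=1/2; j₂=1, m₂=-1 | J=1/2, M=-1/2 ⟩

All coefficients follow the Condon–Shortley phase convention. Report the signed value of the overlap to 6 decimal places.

+√(2/3) = +0.816497

triangle: 1!*0!*1!/3! = 1/6
(j±m)!: 1!*0!*0!*2!*0!*1! = 2
prefactor² = (2J+1)*Δ*N² = 2/3
  k=0: +1/(0!*1!*0!*0!*0!*1!) = 1
Σ = 1  ⇒  CG² = 2/3*1² = 2/3
CG = +√(2/3) = +0.816497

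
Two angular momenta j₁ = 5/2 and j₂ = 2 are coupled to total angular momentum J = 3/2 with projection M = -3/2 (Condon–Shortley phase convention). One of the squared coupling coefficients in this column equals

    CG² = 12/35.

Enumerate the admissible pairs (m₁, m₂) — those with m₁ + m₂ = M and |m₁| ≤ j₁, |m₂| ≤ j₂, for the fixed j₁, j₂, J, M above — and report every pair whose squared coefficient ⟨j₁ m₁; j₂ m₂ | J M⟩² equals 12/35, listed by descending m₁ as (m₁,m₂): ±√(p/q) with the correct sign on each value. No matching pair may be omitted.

Admissible pairs with m₁+m₂ = M = -3/2: (-5/2,1), (-3/2,0), (-1/2,-1), (1/2,-2)
  (m₁,m₂)=(1/2,-2): CG² = 4/35, CG = +√(4/35)
  (m₁,m₂)=(-1/2,-1): CG² = 9/35, CG = −√(9/35)
  (m₁,m₂)=(-3/2,0): CG² = 12/35, CG = +√(12/35)   ← matches the target
  (m₁,m₂)=(-5/2,1): CG² = 2/7, CG = −√(2/7)
Pairs with CG² = 12/35: (-3/2,0): +√(12/35)

(-3/2,0): +√(12/35)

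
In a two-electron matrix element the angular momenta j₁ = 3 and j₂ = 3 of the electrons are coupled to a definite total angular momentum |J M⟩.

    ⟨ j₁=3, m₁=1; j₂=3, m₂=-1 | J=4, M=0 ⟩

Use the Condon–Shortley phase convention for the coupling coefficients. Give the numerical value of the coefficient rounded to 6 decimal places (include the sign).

triangle: 2!*4!*4!/11! = 1152/39916800
(j±m)!: 4!*2!*2!*4!*4!*4! = 1327104
prefactor² = (2J+1)*Δ*N² = 663552/1925
  k=0: +1/(0!*2!*2!*2!*2!*2!) = 1/32
  k=1: −1/(1!*1!*1!*1!*3!*3!) = -1/36
  k=2: +1/(2!*0!*0!*0!*4!*4!) = 1/1152
Σ = 5/1152  ⇒  CG² = 663552/1925*(5/1152)² = 1/154
CG = +√(1/154) = +0.080582

+0.080582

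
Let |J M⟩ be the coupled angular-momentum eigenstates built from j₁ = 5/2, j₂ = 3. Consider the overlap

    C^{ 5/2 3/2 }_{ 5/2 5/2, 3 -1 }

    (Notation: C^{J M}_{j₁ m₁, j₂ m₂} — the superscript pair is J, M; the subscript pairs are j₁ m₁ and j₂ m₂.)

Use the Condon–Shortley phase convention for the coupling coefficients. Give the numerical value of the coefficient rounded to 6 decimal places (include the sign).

+0.534522  (= +√(2/7))

j₁+j₂−J=3  J+j₁−j₂=2  J−j₁+j₂=3  j₁+j₂+J+1=9
(j₁±m₁, j₂±m₂, J±M) = (5,0,2,4,4,1)
P² = 1152/7
sum k=0..0:
  [0] +1/24 = 1/24
S = 1/24
C² = P²·S² = 2/7 ; C = +0.534522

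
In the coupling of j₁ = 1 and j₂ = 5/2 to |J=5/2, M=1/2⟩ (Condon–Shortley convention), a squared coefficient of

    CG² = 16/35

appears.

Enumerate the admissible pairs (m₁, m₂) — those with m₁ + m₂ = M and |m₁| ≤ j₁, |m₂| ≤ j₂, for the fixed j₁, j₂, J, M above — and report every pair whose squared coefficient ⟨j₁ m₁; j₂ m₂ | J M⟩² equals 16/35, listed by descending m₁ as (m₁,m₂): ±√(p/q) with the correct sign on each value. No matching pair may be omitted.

Admissible pairs with m₁+m₂ = M = 1/2: (-1,3/2), (0,1/2), (1,-1/2)
  (m₁,m₂)=(1,-1/2): CG² = 18/35, CG = +√(18/35)
  (m₁,m₂)=(0,1/2): CG² = 1/35, CG = −√(1/35)
  (m₁,m₂)=(-1,3/2): CG² = 16/35, CG = −√(16/35)   ← matches the target
Pairs with CG² = 16/35: (-1,3/2): −√(16/35)

(-1,3/2): −√(16/35)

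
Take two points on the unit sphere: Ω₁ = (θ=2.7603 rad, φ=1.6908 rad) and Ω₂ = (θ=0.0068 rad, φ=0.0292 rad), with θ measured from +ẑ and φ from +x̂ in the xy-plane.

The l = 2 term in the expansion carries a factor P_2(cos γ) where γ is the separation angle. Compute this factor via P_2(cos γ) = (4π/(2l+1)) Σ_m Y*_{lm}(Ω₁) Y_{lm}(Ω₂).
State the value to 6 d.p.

0.792869

Term-by-term m-sum for l=2 (normalisation 4π/5 = 2.513274):
  m=-2: (-0.05196 - 0.01271j) × (0.00002 - 0.00000j) = -0.00000 - 0.00000j  (running Σ = -0.00000 - 0.00000j)
  m=-1: (0.03194 - 0.26492j) × (0.00525 - 0.00015j) = 0.00013 - 0.00140j  (running Σ = 0.00013 - 0.00140j)
  m=0: (0.49976 + 0.00000j) × (0.63074 + 0.00000j) = 0.31522 + 0.00000j  (running Σ = 0.31535 - 0.00140j)
  m=1: (-0.03194 - 0.26492j) × (-0.00525 - 0.00015j) = 0.00013 + 0.00140j  (running Σ = 0.31547 - 0.00000j)
  m=2: (-0.05196 + 0.01271j) × (0.00002 + 0.00000j) = -0.00000 + 0.00000j  (running Σ = 0.31547 + 0.00000j)
Total Σ_m = 0.31547 + 0.00000j. Multiply by 2.513274: 0.79287 + 0.00000j. P_2(cos γ) = 0.792869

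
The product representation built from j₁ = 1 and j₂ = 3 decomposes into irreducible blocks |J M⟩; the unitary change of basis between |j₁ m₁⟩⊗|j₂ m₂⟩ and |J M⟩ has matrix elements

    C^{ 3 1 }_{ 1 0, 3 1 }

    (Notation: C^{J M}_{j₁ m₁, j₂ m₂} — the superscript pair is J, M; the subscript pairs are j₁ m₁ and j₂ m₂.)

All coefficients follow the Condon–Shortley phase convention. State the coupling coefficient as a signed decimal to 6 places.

triangle: 1!×1!×5!/8! = 120/40320
(j±m)!: 1!×1!×4!×2!×4!×2! = 2304
prefactor² = (2J+1)×Δ×N² = 48
  k=0: +1/(0!×1!×1!×4!×0!×1!) = 1/24
  k=1: −1/(1!×0!×0!×3!×1!×2!) = -1/12
Σ = -1/24  ⇒  CG² = 48×(-1/24)² = 1/12
CG = −√(1/12) = -0.288675

-0.288675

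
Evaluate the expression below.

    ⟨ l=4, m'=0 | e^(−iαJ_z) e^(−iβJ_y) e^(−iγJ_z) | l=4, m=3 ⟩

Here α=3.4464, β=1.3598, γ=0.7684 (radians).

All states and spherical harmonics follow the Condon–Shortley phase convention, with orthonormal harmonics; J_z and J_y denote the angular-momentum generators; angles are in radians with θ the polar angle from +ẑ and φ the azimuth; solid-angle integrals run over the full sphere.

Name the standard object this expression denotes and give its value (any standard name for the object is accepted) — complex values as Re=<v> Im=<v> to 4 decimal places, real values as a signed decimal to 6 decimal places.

This is a Wigner D-matrix element — the rotation-matrix element ⟨l m'| R(α,β,γ) |l m⟩ in the angular-momentum basis.
Split into d^4_{0,3}(β=1.3598) × two z-phases.
c=cos(1.359800/2)=0.777636, s=sin(1.359800/2)=0.628715; N=√[24·24·5040·1]=1703.830978
Admissible k: 3..4 (factorial args all ≥0)
  k=3: (−1)^0·1703.8310/(144)·0.7776^5·0.6287^3 = +0.836193
  k=4: (−1)^1·1703.8310/(144)·0.7776^3·0.6287^5 = -0.546591
d^4_{0,3}(1.3598) = +0.836193 -0.546591 = +0.289602
D = (+1.000000+0.000000i)·(+0.289602)·(-0.670145-0.742231i) = -0.194075-0.214952i

Wigner D-matrix element, Re=-0.1941 Im=-0.2150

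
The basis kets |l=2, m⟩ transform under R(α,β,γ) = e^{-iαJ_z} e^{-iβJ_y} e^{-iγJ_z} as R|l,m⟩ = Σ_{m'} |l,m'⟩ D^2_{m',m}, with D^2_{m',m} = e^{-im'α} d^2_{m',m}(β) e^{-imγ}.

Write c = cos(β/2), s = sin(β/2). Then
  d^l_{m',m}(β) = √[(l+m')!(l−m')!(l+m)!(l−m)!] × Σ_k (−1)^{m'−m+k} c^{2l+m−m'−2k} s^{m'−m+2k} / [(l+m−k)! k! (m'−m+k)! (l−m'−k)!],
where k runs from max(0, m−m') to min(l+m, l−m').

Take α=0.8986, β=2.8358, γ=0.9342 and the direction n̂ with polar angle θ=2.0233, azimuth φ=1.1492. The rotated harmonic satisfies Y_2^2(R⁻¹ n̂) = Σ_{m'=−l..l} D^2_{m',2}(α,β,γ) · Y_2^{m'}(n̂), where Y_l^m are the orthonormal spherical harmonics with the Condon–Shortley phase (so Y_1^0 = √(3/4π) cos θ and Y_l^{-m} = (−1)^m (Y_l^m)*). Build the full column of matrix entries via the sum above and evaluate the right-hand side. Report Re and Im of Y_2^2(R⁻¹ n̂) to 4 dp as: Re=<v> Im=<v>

Re=-0.1649 Im=-0.1269

Need the full column D^2_{m',2} for m'=−2..2 at α=0.8986, β=2.8358, γ=0.9342.
cos(β/2)=0.152301, sin(β/2)=0.988334
d^2_{-2,2}: single k=4 term ⇒ +0.954147;  D = +0.951729-0.067878i
d^2_{-1,2}: single k=3 term ⇒ +0.294066;  D = +0.166284-0.242538i
d^2_{0,2}: single k=2 term ⇒ +0.055500;  D = -0.016274-0.053060i
d^2_{1,2}: single k=1 term ⇒ +0.006983;  D = -0.006499-0.002555i
d^2_{2,2}: single k=0 term ⇒ +0.000538;  D = -0.000466+0.000269i
Y_2^{m'}(θ=2.0233,φ=1.1492) and Σ D·Y over m':
  (+0.9517-0.0679i)·(-0.2078-0.2333i)  (+0.1663-0.2425i)·(-0.1243+0.2772i)  (-0.0163-0.0531i)·(-0.1345+0.0000i)  (-0.0065-0.0026i)·(+0.1243+0.2772i)  (-0.0005+0.0003i)·(-0.2078+0.2333i)
Y_2^2(R⁻¹ n̂) = -0.164922-0.126855i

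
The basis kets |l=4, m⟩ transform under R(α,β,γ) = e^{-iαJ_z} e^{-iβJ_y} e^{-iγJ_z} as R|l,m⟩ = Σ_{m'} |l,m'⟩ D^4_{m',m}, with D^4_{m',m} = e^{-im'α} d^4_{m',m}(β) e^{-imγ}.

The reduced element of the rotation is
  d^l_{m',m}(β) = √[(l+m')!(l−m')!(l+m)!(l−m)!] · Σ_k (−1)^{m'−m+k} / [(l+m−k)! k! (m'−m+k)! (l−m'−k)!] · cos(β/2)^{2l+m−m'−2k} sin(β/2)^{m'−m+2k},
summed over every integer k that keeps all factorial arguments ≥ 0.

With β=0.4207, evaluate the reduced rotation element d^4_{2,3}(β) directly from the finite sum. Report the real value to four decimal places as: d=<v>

d=0.5770

d^4_{2,3}(β=0.4207) via the finite sum:
Half-angle: c=0.977958, s=0.208802. N=√(720·2·5040·1)=2693.993318
The bounds max(0,m−m')=1 and min(l+m,l−m')=2 give 2 terms
  k=1: (−1)^0·2693.9933/(720)·0.9780^7·0.2088^1 = +0.668406
  k=2: (−1)^1·2693.9933/(240)·0.9780^5·0.2088^3 = -0.091409
d^4_{2,3}(0.4207) = +0.668406 -0.091409 = +0.576996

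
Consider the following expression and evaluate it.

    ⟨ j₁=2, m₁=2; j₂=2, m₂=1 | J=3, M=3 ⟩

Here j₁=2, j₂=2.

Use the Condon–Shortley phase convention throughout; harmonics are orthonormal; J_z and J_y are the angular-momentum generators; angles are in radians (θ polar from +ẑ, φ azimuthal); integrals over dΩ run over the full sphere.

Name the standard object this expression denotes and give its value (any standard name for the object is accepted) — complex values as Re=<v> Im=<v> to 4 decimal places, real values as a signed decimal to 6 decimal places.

Clebsch–Gordan coefficient, +√(1/2) ≈ +0.707107

This is a Clebsch–Gordan (vector-coupling) coefficient.
triangle: 1!·3!·3!/8! = 36/40320
(j±m)!: 4!·0!·3!·1!·6!·0! = 103680
prefactor² = (2J+1)·Δ·N² = 648
  k=0: +1/(0!·1!·0!·3!·3!·0!) = 1/36
Σ = 1/36  ⇒  CG² = 648·(1/36)² = 1/2
CG = +√(1/2) = +0.707107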